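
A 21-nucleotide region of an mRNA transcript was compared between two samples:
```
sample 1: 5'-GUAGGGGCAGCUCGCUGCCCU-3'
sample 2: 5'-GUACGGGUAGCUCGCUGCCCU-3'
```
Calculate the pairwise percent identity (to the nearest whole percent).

2 positions differ (4, 8), so 19 of 21 match: 19/21 = 90.48%.

90%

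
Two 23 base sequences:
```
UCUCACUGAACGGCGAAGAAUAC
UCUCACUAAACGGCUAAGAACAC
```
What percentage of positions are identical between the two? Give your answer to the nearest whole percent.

3 positions differ (8, 15, 21), so 20 of 23 match: 20/23 = 86.96%.

87%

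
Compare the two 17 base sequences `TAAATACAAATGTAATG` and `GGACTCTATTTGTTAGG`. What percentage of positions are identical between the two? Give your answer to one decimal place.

47.1%

9 positions differ (1, 2, 4, 6, 7, 9, 10, 14, 16), so 8 of 17 match: 8/17 = 47.06%.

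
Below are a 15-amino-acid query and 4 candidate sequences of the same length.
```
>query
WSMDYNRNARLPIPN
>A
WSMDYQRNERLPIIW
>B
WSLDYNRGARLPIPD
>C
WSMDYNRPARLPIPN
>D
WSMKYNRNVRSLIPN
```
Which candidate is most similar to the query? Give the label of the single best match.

Hamming distances to query — A: 4; B: 3; C: 1; D: 4.
Smallest is C with 1 mismatch.

C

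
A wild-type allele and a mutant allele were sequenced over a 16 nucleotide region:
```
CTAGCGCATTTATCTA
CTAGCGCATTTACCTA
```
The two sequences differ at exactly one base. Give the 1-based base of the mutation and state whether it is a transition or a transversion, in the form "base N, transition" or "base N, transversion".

The sequences differ only at base 13: T→C (pyrimidine→pyrimidine), a transition.

base 13, transition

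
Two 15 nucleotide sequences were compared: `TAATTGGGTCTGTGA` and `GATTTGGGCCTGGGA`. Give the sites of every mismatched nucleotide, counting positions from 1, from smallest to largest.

1, 3, 9, 13

Scanning 1-based: 1: T/G; 3: A/T; 9: T/C; 13: T/G.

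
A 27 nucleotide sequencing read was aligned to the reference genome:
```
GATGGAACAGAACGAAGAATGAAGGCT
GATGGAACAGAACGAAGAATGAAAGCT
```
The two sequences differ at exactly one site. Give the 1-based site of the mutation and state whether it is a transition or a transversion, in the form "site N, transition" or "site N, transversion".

site 24, transition

The sequences differ only at site 24: G→A (purine→purine), a transition.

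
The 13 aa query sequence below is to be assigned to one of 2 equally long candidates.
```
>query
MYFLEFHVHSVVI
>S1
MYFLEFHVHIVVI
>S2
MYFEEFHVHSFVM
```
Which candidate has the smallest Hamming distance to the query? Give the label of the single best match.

Hamming distances to query — S1: 1; S2: 3.
Smallest is S1 with 1 mismatch.

S1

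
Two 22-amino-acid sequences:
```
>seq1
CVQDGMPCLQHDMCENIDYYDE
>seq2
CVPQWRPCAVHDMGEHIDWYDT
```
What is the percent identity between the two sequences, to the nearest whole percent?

55%

Mismatches at positions 3, 4, 5, 6, 9, 10, 14, 16, 19, 22 (1-based): 10 of 22.
Identical positions: 12/22 = 54.55% → 55%.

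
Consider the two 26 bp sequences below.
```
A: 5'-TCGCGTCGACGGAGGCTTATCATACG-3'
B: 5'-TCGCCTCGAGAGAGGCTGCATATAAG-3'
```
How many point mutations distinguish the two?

Comparing position by position, 8 sites differ: 5 (G/C), 10 (C/G), 11 (G/A), 18 (T/G), 19 (A/C), 20 (T/A), 21 (C/T), 25 (C/A).

8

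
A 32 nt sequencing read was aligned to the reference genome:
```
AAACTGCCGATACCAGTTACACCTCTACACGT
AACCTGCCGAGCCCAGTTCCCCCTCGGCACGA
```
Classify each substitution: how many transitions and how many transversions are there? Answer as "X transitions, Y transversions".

Transitions (purine↔purine or pyrimidine↔pyrimidine): 27 A→G.
Transversions (purine↔pyrimidine): 3 A→C, 11 T→G, 12 A→C, 19 A→C, 21 A→C, 26 T→G, 32 T→A.

1 transition, 7 transversions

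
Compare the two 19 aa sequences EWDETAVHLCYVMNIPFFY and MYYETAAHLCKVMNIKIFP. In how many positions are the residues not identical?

8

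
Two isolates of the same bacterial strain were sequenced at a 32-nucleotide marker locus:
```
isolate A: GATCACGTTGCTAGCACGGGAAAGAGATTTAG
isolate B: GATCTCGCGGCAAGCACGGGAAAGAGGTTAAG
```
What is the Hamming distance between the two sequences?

6

Mismatches (1-based): base 5: A→T; base 8: T→C; base 9: T→G; base 12: T→A; base 27: A→G; base 30: T→A.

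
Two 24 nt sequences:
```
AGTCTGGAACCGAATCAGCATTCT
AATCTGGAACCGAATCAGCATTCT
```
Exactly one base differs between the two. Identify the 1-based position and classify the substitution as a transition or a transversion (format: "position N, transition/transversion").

position 2, transition

Position 2 changes G→A. G is a purine and A is a purine, so this is a transition.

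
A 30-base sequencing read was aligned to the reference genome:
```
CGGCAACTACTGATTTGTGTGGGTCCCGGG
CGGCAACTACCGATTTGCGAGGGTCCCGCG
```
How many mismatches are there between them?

Comparing position by position, 4 sites differ: 11 (T/C), 18 (T/C), 20 (T/A), 29 (G/C).

4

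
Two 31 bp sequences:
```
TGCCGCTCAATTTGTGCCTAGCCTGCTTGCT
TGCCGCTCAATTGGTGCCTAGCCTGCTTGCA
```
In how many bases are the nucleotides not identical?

Mismatches (1-based): base 13: T→G; base 31: T→A.

2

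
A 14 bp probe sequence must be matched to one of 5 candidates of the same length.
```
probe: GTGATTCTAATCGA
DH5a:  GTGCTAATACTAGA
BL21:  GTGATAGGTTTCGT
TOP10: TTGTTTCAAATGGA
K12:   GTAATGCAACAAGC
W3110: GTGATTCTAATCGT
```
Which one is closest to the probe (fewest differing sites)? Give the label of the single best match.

W3110

Hamming distances to probe — DH5a: 5; BL21: 6; TOP10: 4; K12: 7; W3110: 1.
Smallest is W3110 with 1 mismatch.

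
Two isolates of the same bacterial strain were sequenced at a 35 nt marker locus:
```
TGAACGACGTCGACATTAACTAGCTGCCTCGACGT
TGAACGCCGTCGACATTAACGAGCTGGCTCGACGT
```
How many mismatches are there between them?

3

The sequences differ at bases 7, 21, 27 (1-based) — 3 in total.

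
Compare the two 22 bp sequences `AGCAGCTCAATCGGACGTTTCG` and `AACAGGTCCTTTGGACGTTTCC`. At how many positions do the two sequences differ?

6

The sequences differ at positions 2, 6, 9, 10, 12, 22 (1-based) — 6 in total.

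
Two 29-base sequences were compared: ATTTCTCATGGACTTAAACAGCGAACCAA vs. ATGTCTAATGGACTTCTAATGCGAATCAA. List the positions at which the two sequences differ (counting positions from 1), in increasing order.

3, 7, 16, 17, 19, 20, 26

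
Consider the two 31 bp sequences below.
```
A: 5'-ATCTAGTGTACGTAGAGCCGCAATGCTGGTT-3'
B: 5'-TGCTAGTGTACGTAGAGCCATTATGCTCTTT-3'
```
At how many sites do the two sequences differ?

Mismatches (1-based): site 1: A→T; site 2: T→G; site 20: G→A; site 21: C→T; site 22: A→T; site 28: G→C; site 29: G→T.

7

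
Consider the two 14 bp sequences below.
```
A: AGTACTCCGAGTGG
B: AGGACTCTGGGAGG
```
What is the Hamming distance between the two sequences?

Mismatches (1-based): position 3: T→G; position 8: C→T; position 10: A→G; position 12: T→A.

4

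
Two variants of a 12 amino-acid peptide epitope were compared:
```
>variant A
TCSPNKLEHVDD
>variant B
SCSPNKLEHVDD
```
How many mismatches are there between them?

Mismatches (1-based): position 1: T→S.

1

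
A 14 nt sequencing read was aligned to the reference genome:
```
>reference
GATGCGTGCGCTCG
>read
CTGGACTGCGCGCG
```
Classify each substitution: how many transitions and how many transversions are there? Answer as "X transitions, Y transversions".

Transitions (purine↔purine or pyrimidine↔pyrimidine): none.
Transversions (purine↔pyrimidine): 1 G→C, 2 A→T, 3 T→G, 5 C→A, 6 G→C, 12 T→G.

0 transitions, 6 transversions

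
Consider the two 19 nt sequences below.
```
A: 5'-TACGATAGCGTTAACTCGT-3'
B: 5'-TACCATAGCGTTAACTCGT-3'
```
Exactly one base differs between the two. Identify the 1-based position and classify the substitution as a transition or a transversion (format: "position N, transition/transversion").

Position 4 changes G→C. G is a purine and C is a pyrimidine, so this is a transversion.

position 4, transversion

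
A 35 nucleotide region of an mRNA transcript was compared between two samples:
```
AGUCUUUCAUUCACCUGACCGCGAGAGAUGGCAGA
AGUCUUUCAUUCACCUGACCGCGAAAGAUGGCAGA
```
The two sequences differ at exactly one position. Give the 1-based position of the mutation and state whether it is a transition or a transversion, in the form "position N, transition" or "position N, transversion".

Position 25 changes G→A. G is a purine and A is a purine, so this is a transition.

position 25, transition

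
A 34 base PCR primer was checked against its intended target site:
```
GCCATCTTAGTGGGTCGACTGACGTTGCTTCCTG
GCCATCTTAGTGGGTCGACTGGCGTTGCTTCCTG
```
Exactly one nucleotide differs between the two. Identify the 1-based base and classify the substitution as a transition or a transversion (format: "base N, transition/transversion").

base 22, transition

The sequences differ only at base 22: A→G (purine→purine), a transition.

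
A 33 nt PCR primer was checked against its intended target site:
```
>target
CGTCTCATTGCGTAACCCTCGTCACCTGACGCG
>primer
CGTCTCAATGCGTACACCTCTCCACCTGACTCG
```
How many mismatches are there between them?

Mismatches (1-based): position 8: T→A; position 15: A→C; position 16: C→A; position 21: G→T; position 22: T→C; position 31: G→T.

6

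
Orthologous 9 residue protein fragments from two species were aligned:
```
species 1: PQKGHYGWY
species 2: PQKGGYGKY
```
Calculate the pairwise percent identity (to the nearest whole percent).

78%

2 positions differ (5, 8), so 7 of 9 match: 7/9 = 77.78%.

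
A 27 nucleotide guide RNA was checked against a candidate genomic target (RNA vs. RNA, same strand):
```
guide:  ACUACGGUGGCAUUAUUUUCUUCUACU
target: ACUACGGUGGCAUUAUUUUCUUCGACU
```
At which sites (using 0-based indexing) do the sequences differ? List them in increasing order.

Scanning 0-based: 23: U/G.

23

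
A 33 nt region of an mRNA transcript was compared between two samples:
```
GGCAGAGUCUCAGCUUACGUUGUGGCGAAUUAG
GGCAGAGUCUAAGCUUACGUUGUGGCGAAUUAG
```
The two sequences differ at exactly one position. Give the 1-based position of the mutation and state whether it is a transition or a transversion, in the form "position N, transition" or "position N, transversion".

Position 11 changes C→A. C is a pyrimidine and A is a purine, so this is a transversion.

position 11, transversion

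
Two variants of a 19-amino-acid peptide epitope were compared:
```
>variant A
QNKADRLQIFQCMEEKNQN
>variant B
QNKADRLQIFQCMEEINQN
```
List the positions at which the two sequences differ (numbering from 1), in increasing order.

Scanning 1-based: 16: K/I.

16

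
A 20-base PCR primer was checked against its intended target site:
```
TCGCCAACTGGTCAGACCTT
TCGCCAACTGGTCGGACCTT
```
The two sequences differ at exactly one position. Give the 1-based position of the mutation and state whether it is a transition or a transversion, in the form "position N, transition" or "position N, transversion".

position 14, transition

The sequences differ only at position 14: A→G (purine→purine), a transition.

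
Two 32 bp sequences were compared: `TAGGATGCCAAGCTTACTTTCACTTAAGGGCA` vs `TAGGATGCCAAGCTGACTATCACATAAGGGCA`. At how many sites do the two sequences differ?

Comparing position by position, 3 sites differ: 15 (T/G), 19 (T/A), 24 (T/A).

3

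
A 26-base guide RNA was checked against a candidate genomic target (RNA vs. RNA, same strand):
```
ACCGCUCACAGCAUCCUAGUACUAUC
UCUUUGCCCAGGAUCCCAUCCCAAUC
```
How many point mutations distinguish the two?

12

Comparing position by position, 12 sites differ: 1 (A/U), 3 (C/U), 4 (G/U), 5 (C/U), 6 (U/G), 8 (A/C), 12 (C/G), 17 (U/C), 19 (G/U), 20 (U/C), 21 (A/C), 23 (U/A).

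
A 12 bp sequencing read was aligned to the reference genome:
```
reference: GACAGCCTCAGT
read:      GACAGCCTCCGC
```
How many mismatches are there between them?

2

The sequences differ at bases 10, 12 (1-based) — 2 in total.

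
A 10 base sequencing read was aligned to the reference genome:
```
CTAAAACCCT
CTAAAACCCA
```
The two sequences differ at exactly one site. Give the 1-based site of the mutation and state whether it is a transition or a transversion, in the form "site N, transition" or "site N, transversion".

site 10, transversion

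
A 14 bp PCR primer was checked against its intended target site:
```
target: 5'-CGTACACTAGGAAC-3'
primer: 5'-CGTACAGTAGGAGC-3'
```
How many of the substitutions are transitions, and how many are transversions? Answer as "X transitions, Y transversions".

Mismatches (1-based):
base 7: C→G (pyrimidine→purine, transversion)
base 13: A→G (purine→purine, transition)

1 transition, 1 transversion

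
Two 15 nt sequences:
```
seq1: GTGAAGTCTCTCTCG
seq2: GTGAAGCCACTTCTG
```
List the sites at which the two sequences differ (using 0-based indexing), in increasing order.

6, 8, 11, 12, 13

Differences at site 6 (T→C), site 8 (T→A), site 11 (C→T), site 12 (T→C), site 13 (C→T).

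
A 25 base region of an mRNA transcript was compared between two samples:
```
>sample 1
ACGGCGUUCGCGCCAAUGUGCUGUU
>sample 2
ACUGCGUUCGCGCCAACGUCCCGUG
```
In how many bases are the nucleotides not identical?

Comparing position by position, 5 bases differ: 3 (G/U), 17 (U/C), 20 (G/C), 22 (U/C), 25 (U/G).

5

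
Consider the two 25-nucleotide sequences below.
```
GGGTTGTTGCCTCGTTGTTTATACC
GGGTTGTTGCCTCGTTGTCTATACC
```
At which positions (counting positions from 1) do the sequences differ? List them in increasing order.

19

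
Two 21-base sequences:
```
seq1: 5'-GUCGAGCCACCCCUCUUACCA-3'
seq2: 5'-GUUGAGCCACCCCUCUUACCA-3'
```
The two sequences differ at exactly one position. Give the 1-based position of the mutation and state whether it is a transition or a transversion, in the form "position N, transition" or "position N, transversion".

Position 3 changes C→U. C is a pyrimidine and U is a pyrimidine, so this is a transition.

position 3, transition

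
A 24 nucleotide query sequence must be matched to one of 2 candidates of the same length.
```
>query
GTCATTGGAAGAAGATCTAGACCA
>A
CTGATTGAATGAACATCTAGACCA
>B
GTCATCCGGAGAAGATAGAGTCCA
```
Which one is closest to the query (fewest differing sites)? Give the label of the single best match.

A

A differs at 5 sites; B differs at 6 sites. The closest is A.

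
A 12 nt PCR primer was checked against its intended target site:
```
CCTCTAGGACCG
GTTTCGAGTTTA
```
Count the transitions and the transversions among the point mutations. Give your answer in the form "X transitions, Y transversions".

8 transitions, 2 transversions

Transitions (purine↔purine or pyrimidine↔pyrimidine): 2 C→T, 4 C→T, 5 T→C, 6 A→G, 7 G→A, 10 C→T, 11 C→T, 12 G→A.
Transversions (purine↔pyrimidine): 1 C→G, 9 A→T.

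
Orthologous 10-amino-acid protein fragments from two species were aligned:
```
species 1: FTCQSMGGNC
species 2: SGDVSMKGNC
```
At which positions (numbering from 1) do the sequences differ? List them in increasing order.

1, 2, 3, 4, 7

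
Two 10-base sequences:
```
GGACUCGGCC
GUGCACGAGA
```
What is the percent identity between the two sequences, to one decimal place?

40.0%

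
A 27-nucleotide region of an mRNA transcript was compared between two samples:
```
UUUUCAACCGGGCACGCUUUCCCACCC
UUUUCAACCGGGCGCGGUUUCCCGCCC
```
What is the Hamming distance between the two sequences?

3

Mismatches (1-based): site 14: A→G; site 17: C→G; site 24: A→G.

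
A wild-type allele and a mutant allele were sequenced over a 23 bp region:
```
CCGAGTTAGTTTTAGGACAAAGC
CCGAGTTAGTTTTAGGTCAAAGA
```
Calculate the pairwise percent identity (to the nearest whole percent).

91%

2 positions differ (17, 23), so 21 of 23 match: 21/23 = 91.3%.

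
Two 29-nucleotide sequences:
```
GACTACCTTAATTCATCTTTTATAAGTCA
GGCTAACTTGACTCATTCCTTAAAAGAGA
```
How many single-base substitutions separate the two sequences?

10

Comparing position by position, 10 sites differ: 2 (A/G), 6 (C/A), 10 (A/G), 12 (T/C), 17 (C/T), 18 (T/C), 19 (T/C), 23 (T/A), 27 (T/A), 28 (C/G).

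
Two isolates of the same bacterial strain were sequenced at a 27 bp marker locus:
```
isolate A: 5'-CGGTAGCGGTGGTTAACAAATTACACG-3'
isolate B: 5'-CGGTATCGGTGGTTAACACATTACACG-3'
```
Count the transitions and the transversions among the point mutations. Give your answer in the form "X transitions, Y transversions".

Transitions (purine↔purine or pyrimidine↔pyrimidine): none.
Transversions (purine↔pyrimidine): 6 G→T, 19 A→C.

0 transitions, 2 transversions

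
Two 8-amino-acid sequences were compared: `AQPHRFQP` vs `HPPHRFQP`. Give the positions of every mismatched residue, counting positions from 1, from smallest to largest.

Differences at position 1 (A→H), position 2 (Q→P).

1, 2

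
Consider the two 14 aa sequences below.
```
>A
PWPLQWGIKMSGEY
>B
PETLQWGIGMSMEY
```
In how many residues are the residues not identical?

Mismatches (1-based): residue 2: W→E; residue 3: P→T; residue 9: K→G; residue 12: G→M.

4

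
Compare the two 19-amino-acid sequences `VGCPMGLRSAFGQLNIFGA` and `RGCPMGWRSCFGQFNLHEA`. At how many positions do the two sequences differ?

7

Comparing position by position, 7 positions differ: 1 (V/R), 7 (L/W), 10 (A/C), 14 (L/F), 16 (I/L), 17 (F/H), 18 (G/E).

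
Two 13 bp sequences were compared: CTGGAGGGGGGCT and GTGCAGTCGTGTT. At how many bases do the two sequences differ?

The sequences differ at bases 1, 4, 7, 8, 10, 12 (1-based) — 6 in total.

6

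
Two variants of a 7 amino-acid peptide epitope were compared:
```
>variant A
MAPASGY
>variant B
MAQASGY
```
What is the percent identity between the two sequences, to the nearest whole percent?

Mismatch at position 3 (1-based): 1 of 7.
Identical positions: 6/7 = 85.71% → 86%.

86%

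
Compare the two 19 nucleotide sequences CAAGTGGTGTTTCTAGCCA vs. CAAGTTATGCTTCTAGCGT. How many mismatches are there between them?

5

Mismatches (1-based): site 6: G→T; site 7: G→A; site 10: T→C; site 18: C→G; site 19: A→T.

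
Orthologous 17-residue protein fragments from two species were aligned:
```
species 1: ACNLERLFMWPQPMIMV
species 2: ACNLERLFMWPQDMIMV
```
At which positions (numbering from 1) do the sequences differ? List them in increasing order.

Differences at position 13 (P→D).

13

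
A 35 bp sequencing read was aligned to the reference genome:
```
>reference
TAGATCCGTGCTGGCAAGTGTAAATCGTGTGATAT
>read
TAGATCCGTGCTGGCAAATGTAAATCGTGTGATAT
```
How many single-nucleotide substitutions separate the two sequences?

1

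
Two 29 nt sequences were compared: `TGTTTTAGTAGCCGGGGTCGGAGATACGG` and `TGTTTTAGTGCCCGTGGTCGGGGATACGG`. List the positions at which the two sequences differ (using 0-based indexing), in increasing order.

Differences at position 9 (A→G), position 10 (G→C), position 14 (G→T), position 21 (A→G).

9, 10, 14, 21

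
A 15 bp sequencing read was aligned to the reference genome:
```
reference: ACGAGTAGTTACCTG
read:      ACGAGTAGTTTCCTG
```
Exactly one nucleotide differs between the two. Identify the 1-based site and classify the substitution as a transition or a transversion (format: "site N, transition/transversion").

site 11, transversion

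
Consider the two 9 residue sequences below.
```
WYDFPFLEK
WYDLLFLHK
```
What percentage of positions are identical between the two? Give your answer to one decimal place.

Mismatches at positions 4, 5, 8 (1-based): 3 of 9.
Identical positions: 6/9 = 66.67% → 66.7%.

66.7%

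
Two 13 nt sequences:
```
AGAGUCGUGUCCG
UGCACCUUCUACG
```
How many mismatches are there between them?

Mismatches (1-based): position 1: A→U; position 3: A→C; position 4: G→A; position 5: U→C; position 7: G→U; position 9: G→C; position 11: C→A.

7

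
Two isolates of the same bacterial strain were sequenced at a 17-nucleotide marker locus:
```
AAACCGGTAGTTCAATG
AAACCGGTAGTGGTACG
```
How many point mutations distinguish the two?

4

Comparing position by position, 4 sites differ: 12 (T/G), 13 (C/G), 14 (A/T), 16 (T/C).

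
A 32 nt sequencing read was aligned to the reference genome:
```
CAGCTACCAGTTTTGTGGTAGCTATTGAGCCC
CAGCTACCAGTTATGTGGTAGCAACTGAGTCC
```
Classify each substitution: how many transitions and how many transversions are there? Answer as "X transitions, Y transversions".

2 transitions, 2 transversions

Mismatches (1-based):
site 13: T→A (pyrimidine→purine, transversion)
site 23: T→A (pyrimidine→purine, transversion)
site 25: T→C (pyrimidine→pyrimidine, transition)
site 30: C→T (pyrimidine→pyrimidine, transition)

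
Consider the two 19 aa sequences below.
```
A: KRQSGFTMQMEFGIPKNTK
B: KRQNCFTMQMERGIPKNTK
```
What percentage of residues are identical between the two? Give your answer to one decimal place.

Mismatches at positions 4, 5, 12 (1-based): 3 of 19.
Identical positions: 16/19 = 84.21% → 84.2%.

84.2%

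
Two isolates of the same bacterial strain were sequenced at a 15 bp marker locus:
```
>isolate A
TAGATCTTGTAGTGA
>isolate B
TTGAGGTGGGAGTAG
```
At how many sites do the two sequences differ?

The sequences differ at sites 2, 5, 6, 8, 10, 14, 15 (1-based) — 7 in total.

7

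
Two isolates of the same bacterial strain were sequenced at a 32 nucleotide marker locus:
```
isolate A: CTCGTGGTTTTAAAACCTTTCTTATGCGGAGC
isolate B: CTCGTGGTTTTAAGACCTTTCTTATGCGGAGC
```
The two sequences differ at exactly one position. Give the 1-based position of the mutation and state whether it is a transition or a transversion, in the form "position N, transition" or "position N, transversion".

Position 14 changes A→G. A is a purine and G is a purine, so this is a transition.

position 14, transition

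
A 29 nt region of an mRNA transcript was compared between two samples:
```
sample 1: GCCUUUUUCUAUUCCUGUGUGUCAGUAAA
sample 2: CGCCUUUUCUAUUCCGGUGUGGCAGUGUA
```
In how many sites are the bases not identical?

The sequences differ at sites 1, 2, 4, 16, 22, 27, 28 (1-based) — 7 in total.

7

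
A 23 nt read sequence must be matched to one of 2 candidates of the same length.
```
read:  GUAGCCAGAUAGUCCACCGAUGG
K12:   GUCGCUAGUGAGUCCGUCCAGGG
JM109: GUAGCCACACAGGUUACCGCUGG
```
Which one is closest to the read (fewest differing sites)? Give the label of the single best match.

JM109

K12 differs at 8 sites; JM109 differs at 6 sites. The closest is JM109.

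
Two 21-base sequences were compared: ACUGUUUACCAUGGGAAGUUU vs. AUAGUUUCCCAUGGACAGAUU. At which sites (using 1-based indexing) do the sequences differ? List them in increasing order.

2, 3, 8, 15, 16, 19

Differences at site 2 (C→U), site 3 (U→A), site 8 (A→C), site 15 (G→A), site 16 (A→C), site 19 (U→A).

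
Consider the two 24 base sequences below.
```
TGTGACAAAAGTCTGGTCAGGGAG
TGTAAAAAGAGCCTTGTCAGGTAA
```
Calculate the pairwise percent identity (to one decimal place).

70.8%

Mismatches at positions 4, 6, 9, 12, 15, 22, 24 (1-based): 7 of 24.
Identical positions: 17/24 = 70.83% → 70.8%.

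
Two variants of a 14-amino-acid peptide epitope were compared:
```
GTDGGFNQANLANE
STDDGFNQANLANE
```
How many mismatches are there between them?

The sequences differ at residues 1, 4 (1-based) — 2 in total.

2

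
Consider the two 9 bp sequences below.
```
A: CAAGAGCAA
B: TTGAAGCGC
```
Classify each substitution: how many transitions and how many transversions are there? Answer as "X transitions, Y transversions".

Transitions (purine↔purine or pyrimidine↔pyrimidine): 1 C→T, 3 A→G, 4 G→A, 8 A→G.
Transversions (purine↔pyrimidine): 2 A→T, 9 A→C.

4 transitions, 2 transversions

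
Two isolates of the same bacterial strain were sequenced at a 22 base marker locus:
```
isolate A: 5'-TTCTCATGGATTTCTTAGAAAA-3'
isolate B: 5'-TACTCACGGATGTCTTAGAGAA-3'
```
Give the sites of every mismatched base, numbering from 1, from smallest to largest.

2, 7, 12, 20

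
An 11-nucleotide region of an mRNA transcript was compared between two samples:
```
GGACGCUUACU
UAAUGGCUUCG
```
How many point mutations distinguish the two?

7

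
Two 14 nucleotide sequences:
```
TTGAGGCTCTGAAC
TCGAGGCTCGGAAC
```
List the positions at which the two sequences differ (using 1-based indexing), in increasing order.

2, 10

Scanning 1-based: 2: T/C; 10: T/G.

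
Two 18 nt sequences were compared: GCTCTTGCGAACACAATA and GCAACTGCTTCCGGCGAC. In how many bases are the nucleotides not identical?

Comparing position by position, 12 bases differ: 3 (T/A), 4 (C/A), 5 (T/C), 9 (G/T), 10 (A/T), 11 (A/C), 13 (A/G), 14 (C/G), 15 (A/C), 16 (A/G), 17 (T/A), 18 (A/C).

12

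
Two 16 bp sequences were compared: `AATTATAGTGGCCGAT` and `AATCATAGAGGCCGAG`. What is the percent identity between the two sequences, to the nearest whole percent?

81%

3 positions differ (4, 9, 16), so 13 of 16 match: 13/16 = 81.25%.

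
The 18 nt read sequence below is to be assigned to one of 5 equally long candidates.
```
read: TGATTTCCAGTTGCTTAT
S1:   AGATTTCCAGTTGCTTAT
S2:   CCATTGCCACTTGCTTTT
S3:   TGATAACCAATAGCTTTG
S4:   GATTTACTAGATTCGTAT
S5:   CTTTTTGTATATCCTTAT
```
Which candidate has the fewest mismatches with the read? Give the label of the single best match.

S1 differs at 1 site; S2 differs at 5 sites; S3 differs at 6 sites; S4 differs at 8 sites; S5 differs at 8 sites. The closest is S1.

S1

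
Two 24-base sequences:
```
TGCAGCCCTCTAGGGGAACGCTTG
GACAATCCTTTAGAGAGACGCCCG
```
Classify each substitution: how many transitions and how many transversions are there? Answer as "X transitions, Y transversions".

9 transitions, 1 transversion

Mismatches (1-based):
base 1: T→G (pyrimidine→purine, transversion)
base 2: G→A (purine→purine, transition)
base 5: G→A (purine→purine, transition)
base 6: C→T (pyrimidine→pyrimidine, transition)
base 10: C→T (pyrimidine→pyrimidine, transition)
base 14: G→A (purine→purine, transition)
base 16: G→A (purine→purine, transition)
base 17: A→G (purine→purine, transition)
base 22: T→C (pyrimidine→pyrimidine, transition)
base 23: T→C (pyrimidine→pyrimidine, transition)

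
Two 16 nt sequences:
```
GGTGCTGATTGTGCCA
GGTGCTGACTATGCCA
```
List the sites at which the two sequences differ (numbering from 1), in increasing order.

Differences at site 9 (T→C), site 11 (G→A).

9, 11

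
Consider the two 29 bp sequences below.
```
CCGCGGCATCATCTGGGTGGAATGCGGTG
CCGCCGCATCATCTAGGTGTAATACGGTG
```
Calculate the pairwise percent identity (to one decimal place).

Mismatches at positions 5, 15, 20, 24 (1-based): 4 of 29.
Identical positions: 25/29 = 86.21% → 86.2%.

86.2%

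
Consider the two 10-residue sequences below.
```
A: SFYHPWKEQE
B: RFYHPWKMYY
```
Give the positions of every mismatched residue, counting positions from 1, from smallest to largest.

Scanning 1-based: 1: S/R; 8: E/M; 9: Q/Y; 10: E/Y.

1, 8, 9, 10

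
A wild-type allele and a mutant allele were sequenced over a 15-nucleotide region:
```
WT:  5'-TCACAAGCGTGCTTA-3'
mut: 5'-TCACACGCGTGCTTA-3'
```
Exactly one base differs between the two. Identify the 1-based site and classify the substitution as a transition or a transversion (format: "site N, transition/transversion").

The sequences differ only at site 6: A→C (purine→pyrimidine), a transversion.

site 6, transversion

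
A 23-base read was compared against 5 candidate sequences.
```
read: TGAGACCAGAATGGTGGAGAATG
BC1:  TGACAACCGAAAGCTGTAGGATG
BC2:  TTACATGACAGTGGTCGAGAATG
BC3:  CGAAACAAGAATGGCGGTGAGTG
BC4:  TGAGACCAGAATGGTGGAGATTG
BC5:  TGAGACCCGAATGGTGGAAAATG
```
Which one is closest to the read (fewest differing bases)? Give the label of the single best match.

Hamming distances to read — BC1: 7; BC2: 7; BC3: 6; BC4: 1; BC5: 2.
Smallest is BC4 with 1 mismatch.

BC4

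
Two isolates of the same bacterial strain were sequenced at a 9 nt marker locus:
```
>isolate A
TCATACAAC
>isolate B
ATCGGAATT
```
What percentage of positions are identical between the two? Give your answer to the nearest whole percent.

8 positions differ (1, 2, 3, 4, 5, 6, 8, 9), so 1 of 9 match: 1/9 = 11.11%.

11%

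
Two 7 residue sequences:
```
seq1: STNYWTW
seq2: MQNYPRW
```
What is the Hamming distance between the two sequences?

Comparing position by position, 4 residues differ: 1 (S/M), 2 (T/Q), 5 (W/P), 6 (T/R).

4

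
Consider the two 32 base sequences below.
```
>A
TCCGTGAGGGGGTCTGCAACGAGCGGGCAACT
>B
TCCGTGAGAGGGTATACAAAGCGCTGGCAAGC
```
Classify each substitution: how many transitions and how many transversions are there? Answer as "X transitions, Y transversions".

Mismatches (1-based):
base 9: G→A (purine→purine, transition)
base 14: C→A (pyrimidine→purine, transversion)
base 16: G→A (purine→purine, transition)
base 20: C→A (pyrimidine→purine, transversion)
base 22: A→C (purine→pyrimidine, transversion)
base 25: G→T (purine→pyrimidine, transversion)
base 31: C→G (pyrimidine→purine, transversion)
base 32: T→C (pyrimidine→pyrimidine, transition)

3 transitions, 5 transversions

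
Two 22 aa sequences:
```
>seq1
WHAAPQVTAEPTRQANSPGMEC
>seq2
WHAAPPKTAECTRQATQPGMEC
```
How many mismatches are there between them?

5

The sequences differ at positions 6, 7, 11, 16, 17 (1-based) — 5 in total.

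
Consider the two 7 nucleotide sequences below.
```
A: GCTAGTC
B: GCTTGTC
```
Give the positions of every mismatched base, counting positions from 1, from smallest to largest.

Differences at position 4 (A→T).

4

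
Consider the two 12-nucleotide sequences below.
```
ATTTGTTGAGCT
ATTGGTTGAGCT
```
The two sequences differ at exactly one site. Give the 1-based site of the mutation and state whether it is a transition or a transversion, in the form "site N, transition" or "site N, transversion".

site 4, transversion

The sequences differ only at site 4: T→G (pyrimidine→purine), a transversion.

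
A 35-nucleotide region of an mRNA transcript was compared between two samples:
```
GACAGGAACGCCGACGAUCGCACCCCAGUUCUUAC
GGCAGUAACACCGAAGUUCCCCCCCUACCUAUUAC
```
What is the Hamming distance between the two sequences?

11

Comparing position by position, 11 sites differ: 2 (A/G), 6 (G/U), 10 (G/A), 15 (C/A), 17 (A/U), 20 (G/C), 22 (A/C), 26 (C/U), 28 (G/C), 29 (U/C), 31 (C/A).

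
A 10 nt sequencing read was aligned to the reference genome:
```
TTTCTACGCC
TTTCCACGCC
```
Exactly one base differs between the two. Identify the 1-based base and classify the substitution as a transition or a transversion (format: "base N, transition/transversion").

base 5, transition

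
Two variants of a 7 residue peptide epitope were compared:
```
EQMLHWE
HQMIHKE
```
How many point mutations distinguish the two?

The sequences differ at residues 1, 4, 6 (1-based) — 3 in total.

3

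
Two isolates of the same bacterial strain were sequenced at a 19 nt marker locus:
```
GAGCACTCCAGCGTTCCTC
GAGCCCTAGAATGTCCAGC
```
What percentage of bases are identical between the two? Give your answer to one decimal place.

Mismatches at positions 5, 8, 9, 11, 12, 15, 17, 18 (1-based): 8 of 19.
Identical positions: 11/19 = 57.89% → 57.9%.

57.9%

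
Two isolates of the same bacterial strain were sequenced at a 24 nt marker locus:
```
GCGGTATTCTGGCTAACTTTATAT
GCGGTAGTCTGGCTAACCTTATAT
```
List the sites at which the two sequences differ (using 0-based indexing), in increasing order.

6, 17

Differences at site 6 (T→G), site 17 (T→C).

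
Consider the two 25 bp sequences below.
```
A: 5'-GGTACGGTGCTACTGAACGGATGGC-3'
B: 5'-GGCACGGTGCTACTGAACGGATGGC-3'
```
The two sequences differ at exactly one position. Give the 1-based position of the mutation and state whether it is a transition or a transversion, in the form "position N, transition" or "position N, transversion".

Position 3 changes T→C. T is a pyrimidine and C is a pyrimidine, so this is a transition.

position 3, transition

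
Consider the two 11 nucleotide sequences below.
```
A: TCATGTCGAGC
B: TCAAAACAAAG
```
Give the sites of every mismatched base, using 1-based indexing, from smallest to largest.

4, 5, 6, 8, 10, 11

Scanning 1-based: 4: T/A; 5: G/A; 6: T/A; 8: G/A; 10: G/A; 11: C/G.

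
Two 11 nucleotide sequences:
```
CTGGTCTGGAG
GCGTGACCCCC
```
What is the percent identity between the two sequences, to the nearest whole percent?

Mismatches at positions 1, 2, 4, 5, 6, 7, 8, 9, 10, 11 (1-based): 10 of 11.
Identical positions: 1/11 = 9.091% → 9%.

9%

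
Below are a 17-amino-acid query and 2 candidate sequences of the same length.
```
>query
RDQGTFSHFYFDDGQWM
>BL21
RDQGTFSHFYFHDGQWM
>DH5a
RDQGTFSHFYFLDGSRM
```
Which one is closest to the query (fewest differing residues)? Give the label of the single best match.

BL21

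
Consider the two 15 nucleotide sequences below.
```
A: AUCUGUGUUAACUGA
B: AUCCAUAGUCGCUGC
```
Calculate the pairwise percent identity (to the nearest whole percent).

53%

7 positions differ (4, 5, 7, 8, 10, 11, 15), so 8 of 15 match: 8/15 = 53.33%.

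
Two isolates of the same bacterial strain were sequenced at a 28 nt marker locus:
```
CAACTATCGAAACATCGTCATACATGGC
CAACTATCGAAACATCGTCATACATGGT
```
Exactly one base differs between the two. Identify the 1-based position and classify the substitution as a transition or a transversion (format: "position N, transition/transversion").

position 28, transition

Position 28 changes C→T. C is a pyrimidine and T is a pyrimidine, so this is a transition.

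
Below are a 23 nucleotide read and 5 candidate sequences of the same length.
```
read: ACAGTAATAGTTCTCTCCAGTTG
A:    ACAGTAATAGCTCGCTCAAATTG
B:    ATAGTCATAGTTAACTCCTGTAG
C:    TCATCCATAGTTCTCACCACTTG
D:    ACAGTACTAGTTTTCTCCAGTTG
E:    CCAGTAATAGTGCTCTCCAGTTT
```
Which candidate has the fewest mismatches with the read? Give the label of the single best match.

D

A differs at 4 bases; B differs at 6 bases; C differs at 6 bases; D differs at 2 bases; E differs at 3 bases. The closest is D.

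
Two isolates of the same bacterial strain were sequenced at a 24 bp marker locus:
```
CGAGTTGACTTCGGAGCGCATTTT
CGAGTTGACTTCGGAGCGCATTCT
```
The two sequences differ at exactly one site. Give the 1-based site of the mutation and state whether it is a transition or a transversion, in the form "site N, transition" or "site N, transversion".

site 23, transition

Site 23 changes T→C. T is a pyrimidine and C is a pyrimidine, so this is a transition.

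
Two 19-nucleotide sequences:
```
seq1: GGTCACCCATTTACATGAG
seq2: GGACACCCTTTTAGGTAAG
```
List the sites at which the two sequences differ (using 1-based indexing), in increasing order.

3, 9, 14, 15, 17

Scanning 1-based: 3: T/A; 9: A/T; 14: C/G; 15: A/G; 17: G/A.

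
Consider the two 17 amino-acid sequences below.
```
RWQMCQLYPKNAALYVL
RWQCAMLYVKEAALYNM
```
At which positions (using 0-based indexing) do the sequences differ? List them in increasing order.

3, 4, 5, 8, 10, 15, 16

Scanning 0-based: 3: M/C; 4: C/A; 5: Q/M; 8: P/V; 10: N/E; 15: V/N; 16: L/M.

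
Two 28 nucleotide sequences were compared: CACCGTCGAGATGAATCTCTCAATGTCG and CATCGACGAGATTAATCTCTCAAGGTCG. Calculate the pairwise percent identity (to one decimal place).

85.7%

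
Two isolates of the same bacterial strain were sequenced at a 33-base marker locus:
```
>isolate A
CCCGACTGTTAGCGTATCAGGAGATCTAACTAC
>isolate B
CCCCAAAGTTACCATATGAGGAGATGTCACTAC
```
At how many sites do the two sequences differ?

8

Comparing position by position, 8 sites differ: 4 (G/C), 6 (C/A), 7 (T/A), 12 (G/C), 14 (G/A), 18 (C/G), 26 (C/G), 28 (A/C).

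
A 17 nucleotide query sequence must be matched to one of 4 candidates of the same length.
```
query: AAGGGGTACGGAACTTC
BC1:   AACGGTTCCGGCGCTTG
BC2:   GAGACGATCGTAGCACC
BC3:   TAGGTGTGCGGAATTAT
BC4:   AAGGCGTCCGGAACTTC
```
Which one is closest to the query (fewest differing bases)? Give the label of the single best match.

Hamming distances to query — BC1: 6; BC2: 9; BC3: 6; BC4: 2.
Smallest is BC4 with 2 mismatches.

BC4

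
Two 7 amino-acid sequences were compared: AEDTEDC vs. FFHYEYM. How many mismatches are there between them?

6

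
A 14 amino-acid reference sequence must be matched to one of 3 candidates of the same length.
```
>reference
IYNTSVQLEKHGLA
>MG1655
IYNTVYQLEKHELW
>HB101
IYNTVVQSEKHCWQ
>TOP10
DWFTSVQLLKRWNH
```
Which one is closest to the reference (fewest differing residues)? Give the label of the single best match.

MG1655

MG1655 differs at 4 residues; HB101 differs at 5 residues; TOP10 differs at 8 residues. The closest is MG1655.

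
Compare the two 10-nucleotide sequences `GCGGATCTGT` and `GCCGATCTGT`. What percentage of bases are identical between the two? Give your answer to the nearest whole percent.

90%

Mismatch at position 3 (1-based): 1 of 10.
Identical positions: 9/10 = 90% → 90%.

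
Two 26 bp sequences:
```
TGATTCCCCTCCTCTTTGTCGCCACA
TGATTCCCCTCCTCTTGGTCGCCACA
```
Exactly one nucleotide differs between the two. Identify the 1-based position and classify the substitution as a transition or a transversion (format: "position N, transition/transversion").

Position 17 changes T→G. T is a pyrimidine and G is a purine, so this is a transversion.

position 17, transversion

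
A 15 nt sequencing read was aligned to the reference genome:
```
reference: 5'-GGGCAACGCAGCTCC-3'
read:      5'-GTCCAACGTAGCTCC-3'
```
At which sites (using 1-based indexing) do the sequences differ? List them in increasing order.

2, 3, 9

Differences at site 2 (G→T), site 3 (G→C), site 9 (C→T).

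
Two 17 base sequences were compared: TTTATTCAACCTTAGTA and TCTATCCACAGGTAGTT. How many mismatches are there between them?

Comparing position by position, 7 bases differ: 2 (T/C), 6 (T/C), 9 (A/C), 10 (C/A), 11 (C/G), 12 (T/G), 17 (A/T).

7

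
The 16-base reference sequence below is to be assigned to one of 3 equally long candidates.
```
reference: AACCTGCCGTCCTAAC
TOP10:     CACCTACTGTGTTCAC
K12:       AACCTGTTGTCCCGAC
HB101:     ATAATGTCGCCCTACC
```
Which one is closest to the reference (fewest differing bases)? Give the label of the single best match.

Hamming distances to reference — TOP10: 6; K12: 4; HB101: 6.
Smallest is K12 with 4 mismatches.

K12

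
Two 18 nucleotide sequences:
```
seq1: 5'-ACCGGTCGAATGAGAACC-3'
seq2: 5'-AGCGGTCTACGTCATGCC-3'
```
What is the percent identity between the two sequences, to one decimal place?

9 positions differ (2, 8, 10, 11, 12, 13, 14, 15, 16), so 9 of 18 match: 9/18 = 50%.

50.0%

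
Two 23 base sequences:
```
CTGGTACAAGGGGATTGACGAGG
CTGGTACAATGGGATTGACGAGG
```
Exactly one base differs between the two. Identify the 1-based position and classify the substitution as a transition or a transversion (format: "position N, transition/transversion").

The sequences differ only at position 10: G→T (purine→pyrimidine), a transversion.

position 10, transversion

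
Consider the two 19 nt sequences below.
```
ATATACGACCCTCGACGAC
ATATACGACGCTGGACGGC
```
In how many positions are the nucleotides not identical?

3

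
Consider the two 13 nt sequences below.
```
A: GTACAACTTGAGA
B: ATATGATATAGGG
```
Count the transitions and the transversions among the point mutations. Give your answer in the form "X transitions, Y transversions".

Transitions (purine↔purine or pyrimidine↔pyrimidine): 1 G→A, 4 C→T, 5 A→G, 7 C→T, 10 G→A, 11 A→G, 13 A→G.
Transversions (purine↔pyrimidine): 8 T→A.

7 transitions, 1 transversion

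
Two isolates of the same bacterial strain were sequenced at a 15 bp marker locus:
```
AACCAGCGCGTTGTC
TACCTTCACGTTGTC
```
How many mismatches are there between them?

Comparing position by position, 4 sites differ: 1 (A/T), 5 (A/T), 6 (G/T), 8 (G/A).

4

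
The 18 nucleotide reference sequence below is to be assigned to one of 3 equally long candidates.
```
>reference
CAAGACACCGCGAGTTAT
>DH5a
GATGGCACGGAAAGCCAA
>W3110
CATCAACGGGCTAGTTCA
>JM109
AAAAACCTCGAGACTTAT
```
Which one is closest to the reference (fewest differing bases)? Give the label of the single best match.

Hamming distances to reference — DH5a: 9; W3110: 9; JM109: 6.
Smallest is JM109 with 6 mismatches.

JM109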